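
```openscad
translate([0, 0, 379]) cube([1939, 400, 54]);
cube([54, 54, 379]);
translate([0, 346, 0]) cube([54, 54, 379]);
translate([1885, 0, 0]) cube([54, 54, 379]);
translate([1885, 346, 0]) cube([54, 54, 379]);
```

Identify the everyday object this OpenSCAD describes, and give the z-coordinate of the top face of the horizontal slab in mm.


A bench. The seat-top height is 433 mm.

A long slab on four corner posts — a bench. The slab sits at z = 379 with thickness 54, so the top is 379 + 54 = 433 mm.


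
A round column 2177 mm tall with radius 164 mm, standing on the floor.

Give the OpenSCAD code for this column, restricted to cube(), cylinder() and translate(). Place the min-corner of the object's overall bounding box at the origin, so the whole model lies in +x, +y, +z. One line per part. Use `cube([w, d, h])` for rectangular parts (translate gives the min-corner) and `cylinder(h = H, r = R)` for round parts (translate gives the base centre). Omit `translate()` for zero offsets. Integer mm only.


translate([164, 164, 0]) cylinder(h = 2177, r = 164);


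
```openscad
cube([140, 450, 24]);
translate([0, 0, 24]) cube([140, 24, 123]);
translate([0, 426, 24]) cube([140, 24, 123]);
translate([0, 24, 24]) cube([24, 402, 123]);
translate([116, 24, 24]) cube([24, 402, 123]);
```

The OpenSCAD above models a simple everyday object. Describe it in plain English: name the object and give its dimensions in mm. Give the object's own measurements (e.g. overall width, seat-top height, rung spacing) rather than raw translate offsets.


An open-topped rectangular box: outside dimensions 140×450×147 mm, with a uniform wall and base thickness of 24 mm. The base is a full 140×450 slab on the floor; four walls sit on top of the base. The front and back walls (the −y and +y sides) span the full width; the two side walls fit between them.


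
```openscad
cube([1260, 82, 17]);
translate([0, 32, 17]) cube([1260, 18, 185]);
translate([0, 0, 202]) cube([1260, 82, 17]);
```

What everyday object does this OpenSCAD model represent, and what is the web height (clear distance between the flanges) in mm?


An I-beam. The web height is 185 mm.

Two wide flanges with a thin centred web — an I-beam. Overall 219 mm minus two 17 mm flanges gives a web of 219 − 2·17 = 185 mm.


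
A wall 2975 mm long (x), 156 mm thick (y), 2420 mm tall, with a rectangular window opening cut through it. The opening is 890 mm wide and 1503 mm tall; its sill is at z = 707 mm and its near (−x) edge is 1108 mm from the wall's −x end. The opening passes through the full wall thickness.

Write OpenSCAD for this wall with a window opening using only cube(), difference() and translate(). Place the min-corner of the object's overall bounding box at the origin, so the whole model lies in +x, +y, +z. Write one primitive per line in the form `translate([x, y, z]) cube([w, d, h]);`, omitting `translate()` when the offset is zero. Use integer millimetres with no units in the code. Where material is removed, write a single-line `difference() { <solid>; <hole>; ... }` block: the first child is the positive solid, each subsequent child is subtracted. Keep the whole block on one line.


difference() { cube([2975, 156, 2420]); translate([1108, 0, 707]) cube([890, 156, 1503]); }


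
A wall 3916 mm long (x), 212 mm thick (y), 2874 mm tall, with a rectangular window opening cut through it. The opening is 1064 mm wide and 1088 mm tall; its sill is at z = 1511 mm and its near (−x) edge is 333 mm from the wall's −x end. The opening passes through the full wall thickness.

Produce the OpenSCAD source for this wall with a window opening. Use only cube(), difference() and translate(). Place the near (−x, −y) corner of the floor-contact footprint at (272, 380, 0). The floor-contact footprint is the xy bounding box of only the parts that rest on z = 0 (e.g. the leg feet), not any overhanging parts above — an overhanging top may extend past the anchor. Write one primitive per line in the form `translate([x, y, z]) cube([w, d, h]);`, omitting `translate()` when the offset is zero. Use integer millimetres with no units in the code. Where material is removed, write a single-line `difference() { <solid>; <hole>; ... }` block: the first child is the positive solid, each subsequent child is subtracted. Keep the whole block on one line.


difference() { translate([272, 380, 0]) cube([3916, 212, 2874]); translate([605, 380, 1511]) cube([1064, 212, 1088]); }


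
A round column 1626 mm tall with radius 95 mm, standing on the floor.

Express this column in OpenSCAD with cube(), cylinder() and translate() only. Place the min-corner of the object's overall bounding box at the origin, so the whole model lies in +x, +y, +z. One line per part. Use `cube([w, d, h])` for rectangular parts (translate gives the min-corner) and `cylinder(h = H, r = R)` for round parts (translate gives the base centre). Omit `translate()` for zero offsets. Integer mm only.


translate([95, 95, 0]) cylinder(h = 1626, r = 95);


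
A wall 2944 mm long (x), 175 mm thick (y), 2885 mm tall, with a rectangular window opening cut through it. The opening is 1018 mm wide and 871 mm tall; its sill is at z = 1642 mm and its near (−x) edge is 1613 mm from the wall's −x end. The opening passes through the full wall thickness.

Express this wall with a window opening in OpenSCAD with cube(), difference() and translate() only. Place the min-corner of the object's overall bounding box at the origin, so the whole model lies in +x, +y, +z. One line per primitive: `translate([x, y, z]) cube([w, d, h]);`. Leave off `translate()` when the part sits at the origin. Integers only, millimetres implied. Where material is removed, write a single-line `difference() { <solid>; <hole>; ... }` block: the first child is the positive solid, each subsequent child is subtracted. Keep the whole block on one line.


difference() { cube([2944, 175, 2885]); translate([1613, 0, 1642]) cube([1018, 175, 871]); }


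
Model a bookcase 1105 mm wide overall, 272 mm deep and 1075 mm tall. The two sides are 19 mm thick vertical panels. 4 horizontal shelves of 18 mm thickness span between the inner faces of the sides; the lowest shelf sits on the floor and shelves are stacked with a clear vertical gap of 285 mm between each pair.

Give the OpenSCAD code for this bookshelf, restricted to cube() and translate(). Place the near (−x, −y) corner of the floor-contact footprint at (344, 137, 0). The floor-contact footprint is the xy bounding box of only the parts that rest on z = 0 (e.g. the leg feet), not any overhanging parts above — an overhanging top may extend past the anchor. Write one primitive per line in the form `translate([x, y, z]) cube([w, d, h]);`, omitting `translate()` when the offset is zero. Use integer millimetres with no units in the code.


translate([344, 137, 0]) cube([19, 272, 1075]);
translate([1430, 137, 0]) cube([19, 272, 1075]);
translate([363, 137, 0]) cube([1067, 272, 18]);
translate([363, 137, 303]) cube([1067, 272, 18]);
translate([363, 137, 606]) cube([1067, 272, 18]);
translate([363, 137, 909]) cube([1067, 272, 18]);


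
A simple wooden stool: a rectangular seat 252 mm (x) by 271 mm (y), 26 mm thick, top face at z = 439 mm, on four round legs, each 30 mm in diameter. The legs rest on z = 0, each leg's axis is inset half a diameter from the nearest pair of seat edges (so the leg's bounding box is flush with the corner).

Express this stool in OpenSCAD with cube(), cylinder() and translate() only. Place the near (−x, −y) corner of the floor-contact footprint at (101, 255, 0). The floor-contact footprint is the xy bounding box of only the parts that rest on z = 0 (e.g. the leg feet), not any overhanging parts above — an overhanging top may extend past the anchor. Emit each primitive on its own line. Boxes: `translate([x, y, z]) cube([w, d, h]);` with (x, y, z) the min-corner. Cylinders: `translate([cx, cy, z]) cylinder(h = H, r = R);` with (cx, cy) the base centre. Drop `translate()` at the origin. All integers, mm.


translate([101, 255, 413]) cube([252, 271, 26]);
translate([116, 270, 0]) cylinder(h = 413, r = 15);
translate([338, 270, 0]) cylinder(h = 413, r = 15);
translate([116, 511, 0]) cylinder(h = 413, r = 15);
translate([338, 511, 0]) cylinder(h = 413, r = 15);


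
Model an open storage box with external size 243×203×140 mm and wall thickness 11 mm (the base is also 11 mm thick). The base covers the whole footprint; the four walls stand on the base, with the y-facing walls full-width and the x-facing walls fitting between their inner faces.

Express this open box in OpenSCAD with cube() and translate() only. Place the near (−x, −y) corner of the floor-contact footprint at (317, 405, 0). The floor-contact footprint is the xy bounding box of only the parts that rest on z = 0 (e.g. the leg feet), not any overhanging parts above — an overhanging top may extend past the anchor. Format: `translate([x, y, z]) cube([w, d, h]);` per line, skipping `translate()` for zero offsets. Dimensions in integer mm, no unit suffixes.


translate([317, 405, 0]) cube([243, 203, 11]);
translate([317, 405, 11]) cube([243, 11, 129]);
translate([317, 597, 11]) cube([243, 11, 129]);
translate([317, 416, 11]) cube([11, 181, 129]);
translate([549, 416, 11]) cube([11, 181, 129]);


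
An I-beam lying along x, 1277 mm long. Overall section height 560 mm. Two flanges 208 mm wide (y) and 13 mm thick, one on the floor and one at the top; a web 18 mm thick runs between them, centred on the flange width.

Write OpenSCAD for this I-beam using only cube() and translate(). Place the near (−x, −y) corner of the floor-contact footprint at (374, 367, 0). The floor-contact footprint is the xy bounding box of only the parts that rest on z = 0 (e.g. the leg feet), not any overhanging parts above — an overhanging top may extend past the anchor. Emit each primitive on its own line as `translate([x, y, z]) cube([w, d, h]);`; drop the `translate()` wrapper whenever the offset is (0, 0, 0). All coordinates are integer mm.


translate([374, 367, 0]) cube([1277, 208, 13]);
translate([374, 462, 13]) cube([1277, 18, 534]);
translate([374, 367, 547]) cube([1277, 208, 13]);


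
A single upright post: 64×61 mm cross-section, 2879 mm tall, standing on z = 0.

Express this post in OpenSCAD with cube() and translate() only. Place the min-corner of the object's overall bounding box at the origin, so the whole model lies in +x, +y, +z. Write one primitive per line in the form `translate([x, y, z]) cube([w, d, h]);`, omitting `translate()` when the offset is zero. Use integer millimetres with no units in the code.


cube([64, 61, 2879]);


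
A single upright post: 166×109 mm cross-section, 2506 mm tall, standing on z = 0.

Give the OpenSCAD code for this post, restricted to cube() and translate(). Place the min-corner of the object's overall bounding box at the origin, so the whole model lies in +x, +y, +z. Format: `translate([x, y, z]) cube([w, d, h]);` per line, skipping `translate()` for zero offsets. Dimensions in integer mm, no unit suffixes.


cube([166, 109, 2506]);


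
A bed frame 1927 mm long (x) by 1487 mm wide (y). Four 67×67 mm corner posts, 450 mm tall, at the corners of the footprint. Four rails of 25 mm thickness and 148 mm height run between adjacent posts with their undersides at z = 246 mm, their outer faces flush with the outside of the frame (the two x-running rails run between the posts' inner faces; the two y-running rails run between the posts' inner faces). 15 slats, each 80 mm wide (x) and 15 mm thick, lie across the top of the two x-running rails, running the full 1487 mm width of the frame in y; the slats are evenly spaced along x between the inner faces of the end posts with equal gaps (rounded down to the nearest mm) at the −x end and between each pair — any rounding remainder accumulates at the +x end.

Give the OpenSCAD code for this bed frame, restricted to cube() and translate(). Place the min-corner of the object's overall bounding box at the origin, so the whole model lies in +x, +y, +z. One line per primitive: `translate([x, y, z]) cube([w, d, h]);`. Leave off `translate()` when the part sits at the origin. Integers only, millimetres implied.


cube([67, 67, 450]);
translate([0, 1420, 0]) cube([67, 67, 450]);
translate([1860, 0, 0]) cube([67, 67, 450]);
translate([1860, 1420, 0]) cube([67, 67, 450]);
translate([67, 0, 246]) cube([1793, 25, 148]);
translate([67, 1462, 246]) cube([1793, 25, 148]);
translate([0, 67, 246]) cube([25, 1353, 148]);
translate([1902, 67, 246]) cube([25, 1353, 148]);
translate([104, 0, 394]) cube([80, 1487, 15]);
translate([221, 0, 394]) cube([80, 1487, 15]);
translate([338, 0, 394]) cube([80, 1487, 15]);
translate([455, 0, 394]) cube([80, 1487, 15]);
translate([572, 0, 394]) cube([80, 1487, 15]);
translate([689, 0, 394]) cube([80, 1487, 15]);
translate([806, 0, 394]) cube([80, 1487, 15]);
translate([923, 0, 394]) cube([80, 1487, 15]);
translate([1040, 0, 394]) cube([80, 1487, 15]);
translate([1157, 0, 394]) cube([80, 1487, 15]);
translate([1274, 0, 394]) cube([80, 1487, 15]);
translate([1391, 0, 394]) cube([80, 1487, 15]);
translate([1508, 0, 394]) cube([80, 1487, 15]);
translate([1625, 0, 394]) cube([80, 1487, 15]);
translate([1742, 0, 394]) cube([80, 1487, 15]);


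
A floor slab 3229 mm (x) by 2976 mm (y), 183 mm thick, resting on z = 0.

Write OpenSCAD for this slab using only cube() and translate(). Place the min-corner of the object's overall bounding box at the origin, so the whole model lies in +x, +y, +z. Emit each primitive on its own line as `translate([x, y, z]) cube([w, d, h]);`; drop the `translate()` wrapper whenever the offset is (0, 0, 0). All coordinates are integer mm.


cube([3229, 2976, 183]);


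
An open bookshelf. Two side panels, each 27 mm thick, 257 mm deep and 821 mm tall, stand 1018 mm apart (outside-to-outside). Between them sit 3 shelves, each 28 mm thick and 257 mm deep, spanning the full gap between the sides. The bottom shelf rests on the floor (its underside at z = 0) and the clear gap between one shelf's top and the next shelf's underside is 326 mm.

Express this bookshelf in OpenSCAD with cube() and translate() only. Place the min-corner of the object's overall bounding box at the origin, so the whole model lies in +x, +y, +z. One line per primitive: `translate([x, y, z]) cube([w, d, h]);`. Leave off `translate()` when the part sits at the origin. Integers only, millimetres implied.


cube([27, 257, 821]);
translate([991, 0, 0]) cube([27, 257, 821]);
translate([27, 0, 0]) cube([964, 257, 28]);
translate([27, 0, 354]) cube([964, 257, 28]);
translate([27, 0, 708]) cube([964, 257, 28]);


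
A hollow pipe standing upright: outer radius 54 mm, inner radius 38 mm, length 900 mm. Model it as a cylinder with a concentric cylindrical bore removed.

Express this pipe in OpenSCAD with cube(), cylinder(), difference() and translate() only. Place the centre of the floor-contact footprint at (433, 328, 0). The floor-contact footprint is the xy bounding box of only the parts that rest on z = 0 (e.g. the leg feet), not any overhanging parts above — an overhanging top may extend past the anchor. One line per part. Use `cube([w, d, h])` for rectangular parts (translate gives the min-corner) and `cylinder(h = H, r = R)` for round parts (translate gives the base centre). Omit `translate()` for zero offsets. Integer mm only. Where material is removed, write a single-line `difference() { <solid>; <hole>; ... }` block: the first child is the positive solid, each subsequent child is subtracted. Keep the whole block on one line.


difference() { translate([433, 328, 0]) cylinder(h = 900, r = 54); translate([433, 328, 0]) cylinder(h = 900, r = 38); }


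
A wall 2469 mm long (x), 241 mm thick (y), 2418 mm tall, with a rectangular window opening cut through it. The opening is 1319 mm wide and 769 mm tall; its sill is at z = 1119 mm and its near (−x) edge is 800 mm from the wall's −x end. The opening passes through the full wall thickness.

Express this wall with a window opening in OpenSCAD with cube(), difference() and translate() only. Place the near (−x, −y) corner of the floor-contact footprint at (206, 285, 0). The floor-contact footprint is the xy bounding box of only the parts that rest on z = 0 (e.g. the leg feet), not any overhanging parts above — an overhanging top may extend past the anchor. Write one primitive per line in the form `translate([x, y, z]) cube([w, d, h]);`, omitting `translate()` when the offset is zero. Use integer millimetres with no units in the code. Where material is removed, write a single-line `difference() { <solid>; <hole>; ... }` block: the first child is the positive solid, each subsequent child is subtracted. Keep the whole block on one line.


difference() { translate([206, 285, 0]) cube([2469, 241, 2418]); translate([1006, 285, 1119]) cube([1319, 241, 769]); }


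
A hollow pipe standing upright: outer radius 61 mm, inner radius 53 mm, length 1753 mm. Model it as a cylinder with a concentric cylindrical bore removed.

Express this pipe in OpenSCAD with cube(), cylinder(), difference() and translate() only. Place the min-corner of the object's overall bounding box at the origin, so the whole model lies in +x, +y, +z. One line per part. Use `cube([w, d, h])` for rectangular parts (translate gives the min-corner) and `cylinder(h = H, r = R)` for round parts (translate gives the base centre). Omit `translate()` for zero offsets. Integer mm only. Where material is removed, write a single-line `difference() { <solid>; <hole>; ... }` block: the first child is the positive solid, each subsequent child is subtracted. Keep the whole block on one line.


difference() { translate([61, 61, 0]) cylinder(h = 1753, r = 61); translate([61, 61, 0]) cylinder(h = 1753, r = 53); }


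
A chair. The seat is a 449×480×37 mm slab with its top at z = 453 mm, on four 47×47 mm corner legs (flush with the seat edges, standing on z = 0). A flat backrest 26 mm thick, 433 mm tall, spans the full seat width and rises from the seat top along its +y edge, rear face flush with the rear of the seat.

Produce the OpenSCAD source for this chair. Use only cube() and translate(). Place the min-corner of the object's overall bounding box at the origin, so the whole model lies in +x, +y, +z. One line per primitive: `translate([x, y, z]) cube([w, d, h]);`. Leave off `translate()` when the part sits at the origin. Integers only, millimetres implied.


translate([0, 0, 416]) cube([449, 480, 37]);
cube([47, 47, 416]);
translate([402, 0, 0]) cube([47, 47, 416]);
translate([0, 433, 0]) cube([47, 47, 416]);
translate([402, 433, 0]) cube([47, 47, 416]);
translate([0, 454, 453]) cube([449, 26, 433]);


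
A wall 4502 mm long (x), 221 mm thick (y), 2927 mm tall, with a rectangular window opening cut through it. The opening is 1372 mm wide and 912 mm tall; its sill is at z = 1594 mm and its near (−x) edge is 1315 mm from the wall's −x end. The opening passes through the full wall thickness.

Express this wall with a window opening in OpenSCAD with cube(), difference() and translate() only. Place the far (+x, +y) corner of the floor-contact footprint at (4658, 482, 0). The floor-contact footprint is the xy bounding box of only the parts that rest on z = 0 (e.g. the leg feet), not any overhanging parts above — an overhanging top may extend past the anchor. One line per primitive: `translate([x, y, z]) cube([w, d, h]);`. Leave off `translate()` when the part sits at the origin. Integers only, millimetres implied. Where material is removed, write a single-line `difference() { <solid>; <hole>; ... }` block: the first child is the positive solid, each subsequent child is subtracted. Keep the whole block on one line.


difference() { translate([156, 261, 0]) cube([4502, 221, 2927]); translate([1471, 261, 1594]) cube([1372, 221, 912]); }


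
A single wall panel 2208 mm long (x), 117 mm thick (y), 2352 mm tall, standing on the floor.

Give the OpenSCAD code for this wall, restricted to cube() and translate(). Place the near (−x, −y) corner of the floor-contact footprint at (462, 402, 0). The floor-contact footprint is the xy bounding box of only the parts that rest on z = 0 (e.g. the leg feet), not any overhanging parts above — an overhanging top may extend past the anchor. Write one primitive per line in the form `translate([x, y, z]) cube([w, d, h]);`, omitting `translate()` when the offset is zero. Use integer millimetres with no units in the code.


translate([462, 402, 0]) cube([2208, 117, 2352]);


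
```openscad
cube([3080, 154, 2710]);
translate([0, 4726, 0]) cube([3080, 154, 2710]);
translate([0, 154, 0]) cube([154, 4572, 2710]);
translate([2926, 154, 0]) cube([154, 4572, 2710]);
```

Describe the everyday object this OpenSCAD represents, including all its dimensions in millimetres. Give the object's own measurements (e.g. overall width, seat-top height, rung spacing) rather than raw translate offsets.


The wall frame of a small rectangular building: four walls, each 2710 mm tall and 154 mm thick, enclosing a footprint 3080 mm (x) by 4880 mm (y) outside-to-outside, with no floor or roof. The front and back walls (the −y and +y sides) span the full width; the two side walls fit between them.


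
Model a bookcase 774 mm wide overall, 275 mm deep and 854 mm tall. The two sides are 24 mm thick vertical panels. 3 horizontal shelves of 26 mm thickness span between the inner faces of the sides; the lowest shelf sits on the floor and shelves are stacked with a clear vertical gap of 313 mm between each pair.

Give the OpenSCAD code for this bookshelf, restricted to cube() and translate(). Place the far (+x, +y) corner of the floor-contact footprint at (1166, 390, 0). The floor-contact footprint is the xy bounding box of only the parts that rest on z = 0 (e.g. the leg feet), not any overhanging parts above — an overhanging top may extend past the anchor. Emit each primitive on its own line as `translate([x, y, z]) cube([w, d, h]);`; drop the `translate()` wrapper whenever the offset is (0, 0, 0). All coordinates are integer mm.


translate([392, 115, 0]) cube([24, 275, 854]);
translate([1142, 115, 0]) cube([24, 275, 854]);
translate([416, 115, 0]) cube([726, 275, 26]);
translate([416, 115, 339]) cube([726, 275, 26]);
translate([416, 115, 678]) cube([726, 275, 26]);


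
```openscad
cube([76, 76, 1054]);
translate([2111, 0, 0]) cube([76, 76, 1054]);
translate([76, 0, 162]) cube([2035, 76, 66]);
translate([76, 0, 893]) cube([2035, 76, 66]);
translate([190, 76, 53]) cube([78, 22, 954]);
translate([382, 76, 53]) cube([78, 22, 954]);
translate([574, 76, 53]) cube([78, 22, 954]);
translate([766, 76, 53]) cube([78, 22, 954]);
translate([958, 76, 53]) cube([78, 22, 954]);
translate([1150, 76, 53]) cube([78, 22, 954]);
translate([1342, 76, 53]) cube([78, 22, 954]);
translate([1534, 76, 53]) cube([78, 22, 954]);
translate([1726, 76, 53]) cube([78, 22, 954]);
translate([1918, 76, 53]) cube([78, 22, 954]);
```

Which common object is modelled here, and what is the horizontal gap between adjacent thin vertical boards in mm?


A fence section. The picket gap is 114 mm.

Two posts, two rails, 10 pickets — a fence section. Span 2035 mm holds 10 pickets of 78 mm with 11 equal gaps: ⌊(2035 − 10·78) / 11⌋ = 114 mm.


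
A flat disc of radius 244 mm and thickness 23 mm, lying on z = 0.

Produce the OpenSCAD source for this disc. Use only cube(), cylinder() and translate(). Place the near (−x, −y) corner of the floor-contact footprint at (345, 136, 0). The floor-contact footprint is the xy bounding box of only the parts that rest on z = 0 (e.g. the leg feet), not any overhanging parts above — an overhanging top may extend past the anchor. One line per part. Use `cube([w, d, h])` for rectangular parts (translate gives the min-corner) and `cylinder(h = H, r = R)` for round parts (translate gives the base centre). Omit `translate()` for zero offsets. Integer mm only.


translate([589, 380, 0]) cylinder(h = 23, r = 244);


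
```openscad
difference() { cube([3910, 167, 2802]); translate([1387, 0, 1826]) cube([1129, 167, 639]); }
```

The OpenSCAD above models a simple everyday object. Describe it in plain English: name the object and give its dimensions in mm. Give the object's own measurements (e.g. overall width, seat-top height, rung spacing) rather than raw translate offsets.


A wall 3910 mm long (x), 167 mm thick (y), 2802 mm tall, with a rectangular window opening cut through it. The opening is 1129 mm wide and 639 mm tall; its sill is at z = 1826 mm and its near (−x) edge is 1387 mm from the wall's −x end. The opening passes through the full wall thickness.


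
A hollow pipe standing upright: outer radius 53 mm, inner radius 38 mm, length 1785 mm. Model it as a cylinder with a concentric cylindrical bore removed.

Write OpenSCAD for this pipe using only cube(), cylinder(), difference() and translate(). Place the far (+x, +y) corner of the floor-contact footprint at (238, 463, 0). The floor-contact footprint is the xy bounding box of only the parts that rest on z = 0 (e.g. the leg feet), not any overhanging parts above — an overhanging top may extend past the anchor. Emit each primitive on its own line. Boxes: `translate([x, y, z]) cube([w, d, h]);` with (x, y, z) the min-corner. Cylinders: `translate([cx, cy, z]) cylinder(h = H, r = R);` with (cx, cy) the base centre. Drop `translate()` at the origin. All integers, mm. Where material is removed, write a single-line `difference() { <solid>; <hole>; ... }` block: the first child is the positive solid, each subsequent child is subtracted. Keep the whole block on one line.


difference() { translate([185, 410, 0]) cylinder(h = 1785, r = 53); translate([185, 410, 0]) cylinder(h = 1785, r = 38); }


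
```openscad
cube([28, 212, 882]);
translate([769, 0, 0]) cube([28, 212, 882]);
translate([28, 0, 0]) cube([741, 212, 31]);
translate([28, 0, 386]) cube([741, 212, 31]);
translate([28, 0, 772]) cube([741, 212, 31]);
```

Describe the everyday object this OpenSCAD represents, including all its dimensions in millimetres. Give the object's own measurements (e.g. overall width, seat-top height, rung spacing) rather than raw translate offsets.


An open bookshelf. Two side panels, each 28 mm thick, 212 mm deep and 882 mm tall, stand 797 mm apart (outside-to-outside). Between them sit 3 shelves, each 31 mm thick and 212 mm deep, spanning the full gap between the sides. The bottom shelf rests on the floor (its underside at z = 0) and the clear gap between one shelf's top and the next shelf's underside is 355 mm.


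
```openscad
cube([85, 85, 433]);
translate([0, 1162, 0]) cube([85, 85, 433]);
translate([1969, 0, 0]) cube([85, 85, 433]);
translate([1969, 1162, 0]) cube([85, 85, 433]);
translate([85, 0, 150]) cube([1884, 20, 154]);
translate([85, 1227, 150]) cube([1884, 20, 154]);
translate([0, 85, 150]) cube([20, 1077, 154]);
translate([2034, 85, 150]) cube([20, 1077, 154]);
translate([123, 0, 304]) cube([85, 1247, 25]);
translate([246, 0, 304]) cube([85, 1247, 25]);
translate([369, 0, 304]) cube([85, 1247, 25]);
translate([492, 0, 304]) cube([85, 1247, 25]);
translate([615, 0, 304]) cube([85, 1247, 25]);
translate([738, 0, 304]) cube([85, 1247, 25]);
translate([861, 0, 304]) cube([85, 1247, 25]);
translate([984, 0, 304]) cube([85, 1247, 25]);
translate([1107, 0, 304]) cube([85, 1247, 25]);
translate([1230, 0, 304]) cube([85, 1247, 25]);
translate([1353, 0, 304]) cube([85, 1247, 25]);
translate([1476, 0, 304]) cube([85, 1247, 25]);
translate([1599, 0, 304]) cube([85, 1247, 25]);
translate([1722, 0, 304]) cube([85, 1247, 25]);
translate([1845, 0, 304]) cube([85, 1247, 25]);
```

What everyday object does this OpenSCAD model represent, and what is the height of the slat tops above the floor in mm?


A bed frame. The slat-top height is 329 mm.

Four posts, four rails, and a row of slats — a bed frame. Slats sit on the rails at z = 150 + 154 = 304; with slat thickness 25, the top is 329 mm.


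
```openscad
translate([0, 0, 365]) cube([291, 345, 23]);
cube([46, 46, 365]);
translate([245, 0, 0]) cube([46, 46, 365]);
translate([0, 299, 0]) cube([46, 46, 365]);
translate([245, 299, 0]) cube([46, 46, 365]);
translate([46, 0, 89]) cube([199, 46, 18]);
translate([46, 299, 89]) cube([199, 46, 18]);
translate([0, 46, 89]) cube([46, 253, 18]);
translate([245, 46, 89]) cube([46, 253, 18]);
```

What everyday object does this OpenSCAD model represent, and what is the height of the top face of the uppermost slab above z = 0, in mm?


A stool. The seat height is 388 mm.

A 291×345×23 slab at z = 365 on four corner posts — a stool. The seat top is 365 + 23 = 388 mm.


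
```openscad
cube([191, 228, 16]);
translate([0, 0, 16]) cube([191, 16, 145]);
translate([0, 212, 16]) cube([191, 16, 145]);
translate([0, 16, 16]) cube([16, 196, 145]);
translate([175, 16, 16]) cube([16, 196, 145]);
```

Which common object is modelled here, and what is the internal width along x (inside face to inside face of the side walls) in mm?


An open box. The internal width is 159 mm.

A 191×228 base slab with four walls standing on it — an open box. The base is 191 mm wide and the walls are 16 mm thick, so the internal width is 191 − 2 × 16 = 159 mm.


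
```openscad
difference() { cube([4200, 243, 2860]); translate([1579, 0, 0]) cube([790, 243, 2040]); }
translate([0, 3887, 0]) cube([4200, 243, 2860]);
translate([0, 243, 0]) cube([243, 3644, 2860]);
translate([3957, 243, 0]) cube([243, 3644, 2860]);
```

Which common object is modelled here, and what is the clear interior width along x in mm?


A single room. The interior width is 3714 mm.

Four walls enclosing a rectangle with a door in the front wall — a room. Outside width 4200 minus two 243 mm walls gives 3714 mm.


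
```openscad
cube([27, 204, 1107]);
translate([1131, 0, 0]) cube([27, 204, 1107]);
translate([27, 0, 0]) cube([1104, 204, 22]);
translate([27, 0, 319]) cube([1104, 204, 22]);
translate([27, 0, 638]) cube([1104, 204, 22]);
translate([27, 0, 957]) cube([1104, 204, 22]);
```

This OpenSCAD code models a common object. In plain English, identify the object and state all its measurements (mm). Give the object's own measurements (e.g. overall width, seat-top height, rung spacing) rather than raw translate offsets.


An open bookshelf. Two side panels, each 27 mm thick, 204 mm deep and 1107 mm tall, stand 1158 mm apart (outside-to-outside). Between them sit 4 shelves, each 22 mm thick and 204 mm deep, spanning the full gap between the sides. The bottom shelf rests on the floor (its underside at z = 0) and the clear gap between one shelf's top and the next shelf's underside is 297 mm.


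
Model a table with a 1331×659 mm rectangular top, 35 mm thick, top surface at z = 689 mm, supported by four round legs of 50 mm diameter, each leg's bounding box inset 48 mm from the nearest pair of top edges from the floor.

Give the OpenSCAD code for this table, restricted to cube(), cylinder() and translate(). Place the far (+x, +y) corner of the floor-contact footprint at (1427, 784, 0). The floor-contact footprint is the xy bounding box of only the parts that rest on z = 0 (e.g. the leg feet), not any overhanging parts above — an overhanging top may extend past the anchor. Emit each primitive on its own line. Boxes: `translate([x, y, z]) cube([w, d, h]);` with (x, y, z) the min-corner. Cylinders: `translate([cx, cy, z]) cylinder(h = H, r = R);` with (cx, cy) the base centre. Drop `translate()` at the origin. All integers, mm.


translate([144, 173, 654]) cube([1331, 659, 35]);
translate([217, 246, 0]) cylinder(h = 654, r = 25);
translate([1402, 246, 0]) cylinder(h = 654, r = 25);
translate([217, 759, 0]) cylinder(h = 654, r = 25);
translate([1402, 759, 0]) cylinder(h = 654, r = 25);


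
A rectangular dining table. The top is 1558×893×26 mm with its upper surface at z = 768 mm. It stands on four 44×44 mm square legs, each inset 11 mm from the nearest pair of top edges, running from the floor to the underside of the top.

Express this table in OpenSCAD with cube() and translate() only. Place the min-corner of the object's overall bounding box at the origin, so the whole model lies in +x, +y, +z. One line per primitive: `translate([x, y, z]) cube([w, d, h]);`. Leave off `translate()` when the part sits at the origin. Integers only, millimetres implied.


// leg_h = 768 - 26 = 742
translate([0, 0, 742]) cube([1558, 893, 26]);
translate([11, 11, 0]) cube([44, 44, 742]);
translate([1503, 11, 0]) cube([44, 44, 742]);
translate([11, 838, 0]) cube([44, 44, 742]);
translate([1503, 838, 0]) cube([44, 44, 742]);


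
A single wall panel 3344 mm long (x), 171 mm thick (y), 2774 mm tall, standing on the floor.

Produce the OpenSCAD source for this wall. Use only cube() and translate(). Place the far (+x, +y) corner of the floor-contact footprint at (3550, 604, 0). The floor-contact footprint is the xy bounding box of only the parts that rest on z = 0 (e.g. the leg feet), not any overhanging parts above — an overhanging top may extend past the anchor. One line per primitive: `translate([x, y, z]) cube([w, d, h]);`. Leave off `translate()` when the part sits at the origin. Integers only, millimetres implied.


translate([206, 433, 0]) cube([3344, 171, 2774]);


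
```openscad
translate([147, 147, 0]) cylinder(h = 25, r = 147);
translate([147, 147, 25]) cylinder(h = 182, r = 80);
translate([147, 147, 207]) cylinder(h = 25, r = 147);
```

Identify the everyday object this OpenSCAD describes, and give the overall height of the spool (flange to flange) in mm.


A spool. The overall height is 232 mm.

Three coaxial cylinders, large–small–large — a spool. Two 25 mm flanges and a 182 mm core give 25 + 182 + 25 = 232 mm.


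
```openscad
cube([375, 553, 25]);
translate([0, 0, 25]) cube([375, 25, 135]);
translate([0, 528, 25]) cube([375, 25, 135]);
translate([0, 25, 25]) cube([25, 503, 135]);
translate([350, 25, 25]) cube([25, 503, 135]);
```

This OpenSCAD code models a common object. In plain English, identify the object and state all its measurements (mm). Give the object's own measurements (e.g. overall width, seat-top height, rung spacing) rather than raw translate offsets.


An open-topped rectangular box: outside dimensions 375×553×160 mm, with a uniform wall and base thickness of 25 mm. The base is a full 375×553 slab on the floor; four walls sit on top of the base. The front and back walls (the −y and +y sides) span the full width; the two side walls fit between them.


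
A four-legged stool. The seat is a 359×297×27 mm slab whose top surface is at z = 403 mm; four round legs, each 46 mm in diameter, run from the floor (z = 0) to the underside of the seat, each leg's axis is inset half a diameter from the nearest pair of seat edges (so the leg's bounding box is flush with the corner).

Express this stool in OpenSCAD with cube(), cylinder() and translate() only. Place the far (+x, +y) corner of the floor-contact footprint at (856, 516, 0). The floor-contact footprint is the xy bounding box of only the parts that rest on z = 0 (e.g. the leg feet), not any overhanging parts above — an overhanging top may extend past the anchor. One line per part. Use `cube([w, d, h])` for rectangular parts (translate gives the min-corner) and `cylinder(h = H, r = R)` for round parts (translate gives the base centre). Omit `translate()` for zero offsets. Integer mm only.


// leg_h = 403 - 27 = 376
translate([497, 219, 376]) cube([359, 297, 27]);
translate([520, 242, 0]) cylinder(h = 376, r = 23);
translate([833, 242, 0]) cylinder(h = 376, r = 23);
translate([520, 493, 0]) cylinder(h = 376, r = 23);
translate([833, 493, 0]) cylinder(h = 376, r = 23);


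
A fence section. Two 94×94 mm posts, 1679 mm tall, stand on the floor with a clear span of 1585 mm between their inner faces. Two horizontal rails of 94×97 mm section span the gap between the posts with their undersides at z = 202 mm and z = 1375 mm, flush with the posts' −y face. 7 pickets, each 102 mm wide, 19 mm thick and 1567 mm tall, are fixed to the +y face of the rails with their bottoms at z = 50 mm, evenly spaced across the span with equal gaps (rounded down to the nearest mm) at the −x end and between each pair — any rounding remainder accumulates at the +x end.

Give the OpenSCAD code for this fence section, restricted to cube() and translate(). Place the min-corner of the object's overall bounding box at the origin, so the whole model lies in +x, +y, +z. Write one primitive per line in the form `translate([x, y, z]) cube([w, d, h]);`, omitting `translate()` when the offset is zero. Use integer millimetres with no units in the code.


cube([94, 94, 1679]);
translate([1679, 0, 0]) cube([94, 94, 1679]);
translate([94, 0, 202]) cube([1585, 94, 97]);
translate([94, 0, 1375]) cube([1585, 94, 97]);
translate([202, 94, 50]) cube([102, 19, 1567]);
translate([412, 94, 50]) cube([102, 19, 1567]);
translate([622, 94, 50]) cube([102, 19, 1567]);
translate([832, 94, 50]) cube([102, 19, 1567]);
translate([1042, 94, 50]) cube([102, 19, 1567]);
translate([1252, 94, 50]) cube([102, 19, 1567]);
translate([1462, 94, 50]) cube([102, 19, 1567]);


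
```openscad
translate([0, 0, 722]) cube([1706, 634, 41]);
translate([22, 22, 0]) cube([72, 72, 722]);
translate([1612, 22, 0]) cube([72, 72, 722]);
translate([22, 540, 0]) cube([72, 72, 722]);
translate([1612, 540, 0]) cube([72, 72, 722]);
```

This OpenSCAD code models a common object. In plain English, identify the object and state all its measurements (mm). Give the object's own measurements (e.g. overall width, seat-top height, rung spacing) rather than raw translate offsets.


A table: top 1706 mm (x) × 634 mm (y), 41 mm thick, upper face at z = 763 mm, on four 72×72 mm square legs, each inset 22 mm from the nearest pair of top edges from z = 0 to the bottom of the top.


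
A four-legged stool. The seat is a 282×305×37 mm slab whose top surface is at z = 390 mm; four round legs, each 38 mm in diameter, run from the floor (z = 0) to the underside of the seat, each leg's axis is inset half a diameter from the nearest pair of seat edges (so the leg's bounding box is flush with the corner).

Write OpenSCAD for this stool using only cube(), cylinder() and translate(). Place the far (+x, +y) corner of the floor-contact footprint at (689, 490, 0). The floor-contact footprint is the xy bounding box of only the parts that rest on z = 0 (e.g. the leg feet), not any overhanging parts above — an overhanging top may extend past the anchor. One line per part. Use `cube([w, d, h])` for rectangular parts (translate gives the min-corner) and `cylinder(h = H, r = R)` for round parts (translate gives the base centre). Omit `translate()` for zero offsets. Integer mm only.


translate([407, 185, 353]) cube([282, 305, 37]);
translate([426, 204, 0]) cylinder(h = 353, r = 19);
translate([670, 204, 0]) cylinder(h = 353, r = 19);
translate([426, 471, 0]) cylinder(h = 353, r = 19);
translate([670, 471, 0]) cylinder(h = 353, r = 19);


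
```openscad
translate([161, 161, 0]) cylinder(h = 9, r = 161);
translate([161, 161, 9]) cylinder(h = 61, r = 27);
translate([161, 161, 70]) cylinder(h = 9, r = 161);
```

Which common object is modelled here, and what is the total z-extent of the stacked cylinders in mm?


A spool. The overall height is 79 mm.

Three coaxial cylinders, large–small–large — a spool. Two 9 mm flanges and a 61 mm core give 9 + 61 + 9 = 79 mm.


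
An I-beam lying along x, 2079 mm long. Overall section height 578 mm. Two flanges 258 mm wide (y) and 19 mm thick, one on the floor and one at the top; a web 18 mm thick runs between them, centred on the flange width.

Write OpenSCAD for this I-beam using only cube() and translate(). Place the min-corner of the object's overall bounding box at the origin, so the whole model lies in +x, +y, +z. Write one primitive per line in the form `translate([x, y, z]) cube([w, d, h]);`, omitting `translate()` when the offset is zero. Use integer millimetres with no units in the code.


cube([2079, 258, 19]);
translate([0, 120, 19]) cube([2079, 18, 540]);
translate([0, 0, 559]) cube([2079, 258, 19]);


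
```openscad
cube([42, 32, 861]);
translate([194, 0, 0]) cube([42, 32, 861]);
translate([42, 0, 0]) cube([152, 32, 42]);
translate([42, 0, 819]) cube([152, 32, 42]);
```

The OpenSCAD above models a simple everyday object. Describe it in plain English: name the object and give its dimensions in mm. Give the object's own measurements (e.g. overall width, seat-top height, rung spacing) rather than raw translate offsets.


A rectangular picture frame lying in the x–z plane (depth along y). The opening is 152 mm wide (x) by 777 mm tall (z), surrounded by a border 42 mm wide on all four sides. The frame is 32 mm deep and is made of two full-height vertical stiles with two horizontal rails fitted between them.
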